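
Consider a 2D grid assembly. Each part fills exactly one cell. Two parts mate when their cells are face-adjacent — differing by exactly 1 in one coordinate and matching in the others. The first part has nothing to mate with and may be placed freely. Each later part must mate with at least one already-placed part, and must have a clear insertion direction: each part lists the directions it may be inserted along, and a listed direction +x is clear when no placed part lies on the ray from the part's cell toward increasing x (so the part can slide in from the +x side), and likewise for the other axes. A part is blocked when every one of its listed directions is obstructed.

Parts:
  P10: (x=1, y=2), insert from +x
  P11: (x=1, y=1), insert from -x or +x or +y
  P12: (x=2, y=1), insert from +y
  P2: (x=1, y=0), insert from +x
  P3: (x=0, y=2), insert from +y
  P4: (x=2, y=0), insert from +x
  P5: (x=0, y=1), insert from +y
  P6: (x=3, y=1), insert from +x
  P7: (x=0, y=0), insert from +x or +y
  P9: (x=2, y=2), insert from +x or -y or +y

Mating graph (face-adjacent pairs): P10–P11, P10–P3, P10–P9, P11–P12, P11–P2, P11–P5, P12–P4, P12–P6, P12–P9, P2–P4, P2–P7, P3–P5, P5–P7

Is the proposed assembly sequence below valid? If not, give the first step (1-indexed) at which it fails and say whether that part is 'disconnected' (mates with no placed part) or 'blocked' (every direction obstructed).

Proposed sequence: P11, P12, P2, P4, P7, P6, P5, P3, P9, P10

Invalid at step 10 (blocked)

1. P11@(1, 1) [-x clear] — {P11}
2. P12@(2, 1) [+y clear] — {P11, P12}
3. P2@(1, 0) [+x clear] — {P11, P12, P2}
4. P4@(2, 0) [+x clear] — {P11, P12, P2, P4}
5. P7@(0, 0) [+y clear] — {P11, P12, P2, P4, P7}
6. P6@(3, 1) [+x clear] — {P11, P12, P2, P4, P6, P7}
7. P5@(0, 1) [+y clear] — {P11, P12, P2, P4, P5, P6, P7}
8. P3@(0, 2) [+y clear] — {P11, P12, P2, P3, P4, P5, P6, P7}
9. P9@(2, 2) [+x clear] — {P11, P12, P2, P3, P4, P5, P6, P7, P9}
10. P10@(1, 2) — +x all obstructed ⇒ blocked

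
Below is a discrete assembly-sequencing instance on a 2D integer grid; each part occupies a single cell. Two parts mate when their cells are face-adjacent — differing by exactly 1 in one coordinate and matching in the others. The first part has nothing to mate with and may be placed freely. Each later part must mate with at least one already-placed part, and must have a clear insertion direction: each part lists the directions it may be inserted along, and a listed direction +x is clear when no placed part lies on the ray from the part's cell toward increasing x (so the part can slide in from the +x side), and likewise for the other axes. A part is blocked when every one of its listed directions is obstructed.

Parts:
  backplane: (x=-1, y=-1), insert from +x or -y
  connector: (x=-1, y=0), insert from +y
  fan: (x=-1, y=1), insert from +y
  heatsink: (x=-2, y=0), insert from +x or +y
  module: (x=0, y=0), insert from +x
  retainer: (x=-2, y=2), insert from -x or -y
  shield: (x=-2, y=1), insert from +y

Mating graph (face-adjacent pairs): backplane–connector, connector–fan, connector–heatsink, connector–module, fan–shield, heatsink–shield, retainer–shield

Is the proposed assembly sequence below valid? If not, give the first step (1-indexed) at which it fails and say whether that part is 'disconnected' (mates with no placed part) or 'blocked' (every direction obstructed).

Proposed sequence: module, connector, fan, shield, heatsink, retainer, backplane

1. module@(0, 0) [+x clear] — {module}
2. connector@(-1, 0) [+y clear] — {connector, module}
3. fan@(-1, 1) [+y clear] — {connector, fan, module}
4. shield@(-2, 1) [+y clear] — {connector, fan, module, shield}
5. heatsink@(-2, 0) — +x/+y all obstructed ⇒ blocked

Invalid at step 5 (blocked)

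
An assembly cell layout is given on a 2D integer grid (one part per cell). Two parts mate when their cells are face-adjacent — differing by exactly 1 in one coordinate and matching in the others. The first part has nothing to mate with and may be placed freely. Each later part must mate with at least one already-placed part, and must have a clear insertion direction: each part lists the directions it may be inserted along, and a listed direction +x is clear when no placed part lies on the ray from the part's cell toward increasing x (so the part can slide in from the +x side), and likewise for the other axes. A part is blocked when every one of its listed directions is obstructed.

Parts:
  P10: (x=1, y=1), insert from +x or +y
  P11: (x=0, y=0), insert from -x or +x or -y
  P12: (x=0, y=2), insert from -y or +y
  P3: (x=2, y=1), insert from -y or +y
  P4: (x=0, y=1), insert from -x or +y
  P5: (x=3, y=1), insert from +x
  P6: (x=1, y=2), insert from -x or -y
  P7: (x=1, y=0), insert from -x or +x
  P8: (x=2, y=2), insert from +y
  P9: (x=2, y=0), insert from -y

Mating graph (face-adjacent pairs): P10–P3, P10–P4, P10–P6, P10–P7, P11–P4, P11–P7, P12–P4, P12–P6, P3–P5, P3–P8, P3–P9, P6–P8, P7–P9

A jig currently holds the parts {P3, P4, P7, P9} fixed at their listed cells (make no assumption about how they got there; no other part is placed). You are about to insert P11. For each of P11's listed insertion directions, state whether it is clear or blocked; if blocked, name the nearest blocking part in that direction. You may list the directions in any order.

-x: ray from P11(0, 0) has no placed part ⇒ clear
+x: nearest on ray is P7@(1, 0) ⇒ blocked
-y: ray from P11(0, 0) has no placed part ⇒ clear

+x: blocked by P7; -x: clear; -y: clear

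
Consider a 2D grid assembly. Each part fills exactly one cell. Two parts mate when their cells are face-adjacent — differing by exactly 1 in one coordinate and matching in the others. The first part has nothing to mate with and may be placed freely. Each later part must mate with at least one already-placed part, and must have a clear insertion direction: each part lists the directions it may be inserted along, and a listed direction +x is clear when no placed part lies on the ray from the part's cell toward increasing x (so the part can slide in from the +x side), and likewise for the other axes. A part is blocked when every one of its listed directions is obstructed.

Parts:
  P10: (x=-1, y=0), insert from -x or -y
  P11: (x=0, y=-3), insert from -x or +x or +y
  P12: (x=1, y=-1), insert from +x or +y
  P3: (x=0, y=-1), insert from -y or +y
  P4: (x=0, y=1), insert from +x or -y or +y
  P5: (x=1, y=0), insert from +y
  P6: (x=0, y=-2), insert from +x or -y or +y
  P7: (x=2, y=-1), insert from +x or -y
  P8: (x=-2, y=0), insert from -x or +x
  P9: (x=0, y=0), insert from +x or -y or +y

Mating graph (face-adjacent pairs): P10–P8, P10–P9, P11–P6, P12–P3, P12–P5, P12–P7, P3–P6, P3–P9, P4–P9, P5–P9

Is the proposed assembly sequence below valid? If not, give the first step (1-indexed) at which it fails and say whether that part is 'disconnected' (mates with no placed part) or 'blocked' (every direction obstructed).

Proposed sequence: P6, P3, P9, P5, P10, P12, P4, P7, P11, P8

1. P6@(0, -2) [+x clear] — {P6}
2. P3@(0, -1) [+y clear] — {P3, P6}
3. P9@(0, 0) [+x clear] — {P3, P6, P9}
4. P5@(1, 0) [+y clear] — {P3, P5, P6, P9}
5. P10@(-1, 0) [-x clear] — {P10, P3, P5, P6, P9}
6. P12@(1, -1) [+x clear] — {P10, P12, P3, P5, P6, P9}
7. P4@(0, 1) [+x clear] — {P10, P12, P3, P4, P5, P6, P9}
8. P7@(2, -1) [+x clear] — {P10, P12, P3, P4, P5, P6, P7, P9}
9. P11@(0, -3) [-x clear] — {P10, P11, P12, P3, P4, P5, P6, P7, P9}
10. P8@(-2, 0) [-x clear] — {P10, P11, P12, P3, P4, P5, P6, P7, P8, P9}

Valid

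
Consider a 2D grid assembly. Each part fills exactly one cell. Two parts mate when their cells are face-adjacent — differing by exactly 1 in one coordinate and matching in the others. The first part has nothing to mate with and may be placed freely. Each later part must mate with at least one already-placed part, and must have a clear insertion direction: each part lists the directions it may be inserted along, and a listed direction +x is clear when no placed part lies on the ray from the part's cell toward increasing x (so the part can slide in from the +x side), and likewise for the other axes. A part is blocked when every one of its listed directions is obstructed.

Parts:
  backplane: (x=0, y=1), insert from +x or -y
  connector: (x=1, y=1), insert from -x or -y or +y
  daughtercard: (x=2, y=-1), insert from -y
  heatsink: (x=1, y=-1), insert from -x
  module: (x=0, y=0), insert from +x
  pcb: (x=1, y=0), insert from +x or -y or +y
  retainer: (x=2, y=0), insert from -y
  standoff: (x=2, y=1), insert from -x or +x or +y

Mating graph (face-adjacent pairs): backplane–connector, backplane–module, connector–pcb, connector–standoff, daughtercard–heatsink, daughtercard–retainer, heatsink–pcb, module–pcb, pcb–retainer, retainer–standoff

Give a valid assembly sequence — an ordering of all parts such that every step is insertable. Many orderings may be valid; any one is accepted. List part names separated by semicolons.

1. backplane@(0, 1) [+x clear] — {backplane}
2. connector@(1, 1) [-y clear] — {backplane, connector}
3. standoff@(2, 1) [+x clear] — {backplane, connector, standoff}
4. module@(0, 0) [+x clear] — {backplane, connector, module, standoff}
5. pcb@(1, 0) [+x clear] — {backplane, connector, module, pcb, standoff}
6. heatsink@(1, -1) [-x clear] — {backplane, connector, heatsink, module, pcb, standoff}
7. retainer@(2, 0) [-y clear] — {backplane, connector, heatsink, module, pcb, retainer, standoff}
8. daughtercard@(2, -1) [-y clear] — {backplane, connector, daughtercard, heatsink, module, pcb, retainer, standoff}

backplane; connector; standoff; module; pcb; heatsink; retainer; daughtercard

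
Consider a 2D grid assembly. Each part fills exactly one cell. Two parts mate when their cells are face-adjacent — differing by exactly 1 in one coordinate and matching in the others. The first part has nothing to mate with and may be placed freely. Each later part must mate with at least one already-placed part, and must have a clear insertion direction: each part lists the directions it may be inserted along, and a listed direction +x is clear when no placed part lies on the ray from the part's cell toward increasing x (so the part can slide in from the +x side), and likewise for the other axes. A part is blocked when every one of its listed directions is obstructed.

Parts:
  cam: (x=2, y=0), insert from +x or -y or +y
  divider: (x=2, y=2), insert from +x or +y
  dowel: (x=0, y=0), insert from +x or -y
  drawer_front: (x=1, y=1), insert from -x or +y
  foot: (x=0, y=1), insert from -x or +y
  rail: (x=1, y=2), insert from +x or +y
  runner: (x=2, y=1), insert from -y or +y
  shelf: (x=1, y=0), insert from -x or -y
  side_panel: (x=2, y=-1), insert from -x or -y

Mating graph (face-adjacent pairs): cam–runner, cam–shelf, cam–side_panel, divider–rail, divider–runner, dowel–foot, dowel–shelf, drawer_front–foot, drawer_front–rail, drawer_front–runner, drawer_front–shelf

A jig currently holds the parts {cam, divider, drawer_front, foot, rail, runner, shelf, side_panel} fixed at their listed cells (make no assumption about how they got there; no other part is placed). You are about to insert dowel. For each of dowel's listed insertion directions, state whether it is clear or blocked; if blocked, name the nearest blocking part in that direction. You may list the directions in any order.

+x: blocked by shelf; -y: clear

+x: nearest on ray is shelf@(1, 0) ⇒ blocked
-y: ray from dowel(0, 0) has no placed part ⇒ clear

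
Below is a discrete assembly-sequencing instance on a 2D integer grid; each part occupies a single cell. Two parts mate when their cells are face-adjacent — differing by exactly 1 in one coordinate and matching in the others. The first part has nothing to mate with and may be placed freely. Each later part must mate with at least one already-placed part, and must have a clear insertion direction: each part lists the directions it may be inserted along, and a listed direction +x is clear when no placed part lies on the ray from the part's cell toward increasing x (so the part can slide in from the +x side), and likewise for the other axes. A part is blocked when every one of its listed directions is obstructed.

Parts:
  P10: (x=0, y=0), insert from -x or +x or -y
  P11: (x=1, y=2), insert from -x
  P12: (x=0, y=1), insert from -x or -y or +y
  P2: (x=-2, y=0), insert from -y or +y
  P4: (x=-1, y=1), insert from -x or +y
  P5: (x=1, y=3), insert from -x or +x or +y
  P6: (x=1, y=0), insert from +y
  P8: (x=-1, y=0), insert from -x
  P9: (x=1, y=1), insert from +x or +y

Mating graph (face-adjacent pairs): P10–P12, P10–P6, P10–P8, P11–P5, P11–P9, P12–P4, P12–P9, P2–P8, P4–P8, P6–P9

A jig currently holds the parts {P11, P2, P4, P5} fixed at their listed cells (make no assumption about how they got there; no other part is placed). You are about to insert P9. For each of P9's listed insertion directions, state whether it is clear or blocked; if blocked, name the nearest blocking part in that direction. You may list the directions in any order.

+x: ray from P9(1, 1) has no placed part ⇒ clear
+y: nearest on ray is P11@(1, 2) ⇒ blocked

+x: clear; +y: blocked by P11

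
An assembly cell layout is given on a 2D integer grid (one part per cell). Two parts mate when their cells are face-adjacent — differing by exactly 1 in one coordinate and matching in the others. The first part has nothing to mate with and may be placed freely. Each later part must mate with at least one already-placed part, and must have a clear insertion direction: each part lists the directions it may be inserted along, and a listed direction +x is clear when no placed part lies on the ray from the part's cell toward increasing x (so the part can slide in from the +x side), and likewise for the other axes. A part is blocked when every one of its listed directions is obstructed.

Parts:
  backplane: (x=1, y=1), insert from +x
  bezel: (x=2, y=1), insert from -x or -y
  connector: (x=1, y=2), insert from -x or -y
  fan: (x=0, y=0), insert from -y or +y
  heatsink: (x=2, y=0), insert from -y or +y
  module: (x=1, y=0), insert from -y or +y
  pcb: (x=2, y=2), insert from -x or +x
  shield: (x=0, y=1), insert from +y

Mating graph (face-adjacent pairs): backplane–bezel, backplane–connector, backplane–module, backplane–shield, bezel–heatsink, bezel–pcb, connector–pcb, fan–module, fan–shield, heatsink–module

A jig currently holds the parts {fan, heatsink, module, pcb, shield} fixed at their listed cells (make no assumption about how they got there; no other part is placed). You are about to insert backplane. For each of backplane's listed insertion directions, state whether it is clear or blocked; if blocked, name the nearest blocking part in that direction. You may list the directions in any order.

+x: ray from backplane(1, 1) has no placed part ⇒ clear

+x: clear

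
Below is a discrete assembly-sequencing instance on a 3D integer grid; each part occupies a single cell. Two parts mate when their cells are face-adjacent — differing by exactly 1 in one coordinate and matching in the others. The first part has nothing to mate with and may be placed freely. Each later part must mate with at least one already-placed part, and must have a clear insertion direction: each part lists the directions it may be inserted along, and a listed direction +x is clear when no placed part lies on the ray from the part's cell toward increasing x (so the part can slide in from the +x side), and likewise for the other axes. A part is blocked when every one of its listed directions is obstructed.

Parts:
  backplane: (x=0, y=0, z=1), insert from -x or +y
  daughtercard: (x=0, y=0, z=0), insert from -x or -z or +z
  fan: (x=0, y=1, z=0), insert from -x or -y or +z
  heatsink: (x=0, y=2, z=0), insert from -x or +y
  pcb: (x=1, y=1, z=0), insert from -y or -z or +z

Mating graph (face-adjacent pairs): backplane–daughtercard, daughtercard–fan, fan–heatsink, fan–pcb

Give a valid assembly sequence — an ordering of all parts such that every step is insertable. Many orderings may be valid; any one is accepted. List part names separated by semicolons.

daughtercard; fan; heatsink; backplane; pcb

1. daughtercard@(0, 0, 0) [-x clear] — {daughtercard}
2. fan@(0, 1, 0) [-x clear] — {daughtercard, fan}
3. heatsink@(0, 2, 0) [-x clear] — {daughtercard, fan, heatsink}
4. backplane@(0, 0, 1) [-x clear] — {backplane, daughtercard, fan, heatsink}
5. pcb@(1, 1, 0) [-y clear] — {backplane, daughtercard, fan, heatsink, pcb}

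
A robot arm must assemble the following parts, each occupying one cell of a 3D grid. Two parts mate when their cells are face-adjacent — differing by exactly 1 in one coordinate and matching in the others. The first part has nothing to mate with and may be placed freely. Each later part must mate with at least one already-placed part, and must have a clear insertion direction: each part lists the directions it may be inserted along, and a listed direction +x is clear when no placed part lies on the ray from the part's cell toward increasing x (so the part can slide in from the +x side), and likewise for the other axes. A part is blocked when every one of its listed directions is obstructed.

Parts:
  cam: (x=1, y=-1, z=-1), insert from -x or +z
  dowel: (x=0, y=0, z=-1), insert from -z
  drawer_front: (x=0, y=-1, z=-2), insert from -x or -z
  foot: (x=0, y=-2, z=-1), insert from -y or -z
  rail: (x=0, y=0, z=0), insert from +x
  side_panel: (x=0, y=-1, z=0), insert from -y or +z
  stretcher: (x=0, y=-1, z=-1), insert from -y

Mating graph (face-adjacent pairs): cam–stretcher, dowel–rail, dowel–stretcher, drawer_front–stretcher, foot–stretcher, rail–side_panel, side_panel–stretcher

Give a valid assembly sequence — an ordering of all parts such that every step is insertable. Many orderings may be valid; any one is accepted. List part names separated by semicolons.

1. drawer_front@(0, -1, -2) [-x clear] — {drawer_front}
2. stretcher@(0, -1, -1) [-y clear] — {drawer_front, stretcher}
3. side_panel@(0, -1, 0) [-y clear] — {drawer_front, side_panel, stretcher}
4. dowel@(0, 0, -1) [-z clear] — {dowel, drawer_front, side_panel, stretcher}
5. cam@(1, -1, -1) [+z clear] — {cam, dowel, drawer_front, side_panel, stretcher}
6. foot@(0, -2, -1) [-y clear] — {cam, dowel, drawer_front, foot, side_panel, stretcher}
7. rail@(0, 0, 0) [+x clear] — {cam, dowel, drawer_front, foot, rail, side_panel, stretcher}

drawer_front; stretcher; side_panel; dowel; cam; foot; rail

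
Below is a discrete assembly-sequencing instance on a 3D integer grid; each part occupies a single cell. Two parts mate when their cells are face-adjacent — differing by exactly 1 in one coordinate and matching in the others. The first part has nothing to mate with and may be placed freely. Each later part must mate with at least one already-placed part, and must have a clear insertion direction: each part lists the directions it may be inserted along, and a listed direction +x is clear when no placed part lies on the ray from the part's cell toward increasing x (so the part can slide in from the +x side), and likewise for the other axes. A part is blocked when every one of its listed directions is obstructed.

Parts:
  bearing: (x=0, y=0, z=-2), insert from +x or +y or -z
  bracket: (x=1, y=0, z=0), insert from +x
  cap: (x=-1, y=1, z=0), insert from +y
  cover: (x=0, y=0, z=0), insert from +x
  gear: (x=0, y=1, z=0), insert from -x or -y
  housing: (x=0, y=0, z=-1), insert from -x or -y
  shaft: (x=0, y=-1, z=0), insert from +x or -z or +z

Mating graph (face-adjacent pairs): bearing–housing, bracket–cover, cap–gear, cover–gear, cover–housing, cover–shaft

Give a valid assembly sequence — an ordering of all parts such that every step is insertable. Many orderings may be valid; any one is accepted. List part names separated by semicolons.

housing; cover; gear; shaft; bracket; bearing; cap

1. housing@(0, 0, -1) [-x clear] — {housing}
2. cover@(0, 0, 0) [+x clear] — {cover, housing}
3. gear@(0, 1, 0) [-x clear] — {cover, gear, housing}
4. shaft@(0, -1, 0) [+x clear] — {cover, gear, housing, shaft}
5. bracket@(1, 0, 0) [+x clear] — {bracket, cover, gear, housing, shaft}
6. bearing@(0, 0, -2) [+x clear] — {bearing, bracket, cover, gear, housing, shaft}
7. cap@(-1, 1, 0) [+y clear] — {bearing, bracket, cap, cover, gear, housing, shaft}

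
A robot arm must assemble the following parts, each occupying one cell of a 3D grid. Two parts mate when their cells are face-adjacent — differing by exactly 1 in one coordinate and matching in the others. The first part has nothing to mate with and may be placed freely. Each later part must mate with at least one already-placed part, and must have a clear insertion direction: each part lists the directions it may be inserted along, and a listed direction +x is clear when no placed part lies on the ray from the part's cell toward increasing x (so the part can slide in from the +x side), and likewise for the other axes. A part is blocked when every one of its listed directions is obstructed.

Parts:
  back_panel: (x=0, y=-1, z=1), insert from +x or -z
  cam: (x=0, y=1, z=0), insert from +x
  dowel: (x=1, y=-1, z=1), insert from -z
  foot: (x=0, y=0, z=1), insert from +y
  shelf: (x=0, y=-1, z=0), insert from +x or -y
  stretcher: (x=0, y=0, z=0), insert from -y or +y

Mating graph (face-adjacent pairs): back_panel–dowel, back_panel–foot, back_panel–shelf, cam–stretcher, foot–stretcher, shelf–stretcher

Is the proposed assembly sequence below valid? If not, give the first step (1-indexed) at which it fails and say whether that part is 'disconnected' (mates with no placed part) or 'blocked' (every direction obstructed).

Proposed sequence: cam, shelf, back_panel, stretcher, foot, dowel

Invalid at step 2 (disconnected)

1. cam@(0, 1, 0) [+x clear] — {cam}
2. shelf@(0, -1, 0) — no placed neighbour ⇒ disconnected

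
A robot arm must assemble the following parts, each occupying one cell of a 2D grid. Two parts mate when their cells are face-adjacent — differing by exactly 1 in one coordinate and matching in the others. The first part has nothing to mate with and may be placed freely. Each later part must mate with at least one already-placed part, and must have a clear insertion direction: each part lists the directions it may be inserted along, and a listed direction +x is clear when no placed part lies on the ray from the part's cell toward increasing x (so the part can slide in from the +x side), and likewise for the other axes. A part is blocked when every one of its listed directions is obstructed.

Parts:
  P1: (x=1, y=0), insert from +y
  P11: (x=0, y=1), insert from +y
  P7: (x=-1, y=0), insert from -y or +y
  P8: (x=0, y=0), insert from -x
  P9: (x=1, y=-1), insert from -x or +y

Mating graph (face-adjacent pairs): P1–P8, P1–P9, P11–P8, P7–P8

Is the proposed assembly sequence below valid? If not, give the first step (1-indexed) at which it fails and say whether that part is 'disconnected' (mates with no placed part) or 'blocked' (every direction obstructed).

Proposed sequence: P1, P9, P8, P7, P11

1. P1@(1, 0) [+y clear] — {P1}
2. P9@(1, -1) [-x clear] — {P1, P9}
3. P8@(0, 0) [-x clear] — {P1, P8, P9}
4. P7@(-1, 0) [-y clear] — {P1, P7, P8, P9}
5. P11@(0, 1) [+y clear] — {P1, P11, P7, P8, P9}

Valid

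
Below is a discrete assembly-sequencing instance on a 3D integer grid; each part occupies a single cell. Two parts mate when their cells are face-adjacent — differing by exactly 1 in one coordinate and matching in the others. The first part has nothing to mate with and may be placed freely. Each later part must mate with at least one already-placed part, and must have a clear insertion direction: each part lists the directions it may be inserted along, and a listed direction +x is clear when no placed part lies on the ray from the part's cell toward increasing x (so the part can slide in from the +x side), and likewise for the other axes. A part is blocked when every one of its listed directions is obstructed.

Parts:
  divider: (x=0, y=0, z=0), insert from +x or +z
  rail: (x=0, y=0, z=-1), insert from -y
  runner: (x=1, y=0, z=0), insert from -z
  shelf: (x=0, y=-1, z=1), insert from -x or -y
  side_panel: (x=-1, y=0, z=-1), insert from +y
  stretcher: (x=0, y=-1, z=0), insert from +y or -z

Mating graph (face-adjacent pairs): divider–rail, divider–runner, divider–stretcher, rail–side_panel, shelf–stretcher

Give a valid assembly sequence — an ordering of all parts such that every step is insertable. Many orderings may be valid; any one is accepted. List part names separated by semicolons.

1. runner@(1, 0, 0) [-z clear] — {runner}
2. divider@(0, 0, 0) [+z clear] — {divider, runner}
3. rail@(0, 0, -1) [-y clear] — {divider, rail, runner}
4. side_panel@(-1, 0, -1) [+y clear] — {divider, rail, runner, side_panel}
5. stretcher@(0, -1, 0) [-z clear] — {divider, rail, runner, side_panel, stretcher}
6. shelf@(0, -1, 1) [-x clear] — {divider, rail, runner, shelf, side_panel, stretcher}

runner; divider; rail; side_panel; stretcher; shelf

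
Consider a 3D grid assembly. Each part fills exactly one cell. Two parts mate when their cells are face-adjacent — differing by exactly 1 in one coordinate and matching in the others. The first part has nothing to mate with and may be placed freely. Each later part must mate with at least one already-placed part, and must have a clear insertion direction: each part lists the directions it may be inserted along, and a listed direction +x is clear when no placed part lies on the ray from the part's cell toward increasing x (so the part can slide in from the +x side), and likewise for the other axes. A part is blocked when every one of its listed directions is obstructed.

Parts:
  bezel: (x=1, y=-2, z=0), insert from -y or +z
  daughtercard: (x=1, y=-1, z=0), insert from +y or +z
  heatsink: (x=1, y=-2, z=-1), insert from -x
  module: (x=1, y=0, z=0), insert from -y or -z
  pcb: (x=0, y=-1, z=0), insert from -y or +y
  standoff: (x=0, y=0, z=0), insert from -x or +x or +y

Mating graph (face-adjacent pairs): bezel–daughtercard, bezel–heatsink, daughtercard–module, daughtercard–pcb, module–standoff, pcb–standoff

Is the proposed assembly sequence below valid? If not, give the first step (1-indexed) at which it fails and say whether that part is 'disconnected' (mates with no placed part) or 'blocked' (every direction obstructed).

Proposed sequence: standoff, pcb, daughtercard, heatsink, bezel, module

Invalid at step 4 (disconnected)

1. standoff@(0, 0, 0) [-x clear] — {standoff}
2. pcb@(0, -1, 0) [-y clear] — {pcb, standoff}
3. daughtercard@(1, -1, 0) [+y clear] — {daughtercard, pcb, standoff}
4. heatsink@(1, -2, -1) — no placed neighbour ⇒ disconnected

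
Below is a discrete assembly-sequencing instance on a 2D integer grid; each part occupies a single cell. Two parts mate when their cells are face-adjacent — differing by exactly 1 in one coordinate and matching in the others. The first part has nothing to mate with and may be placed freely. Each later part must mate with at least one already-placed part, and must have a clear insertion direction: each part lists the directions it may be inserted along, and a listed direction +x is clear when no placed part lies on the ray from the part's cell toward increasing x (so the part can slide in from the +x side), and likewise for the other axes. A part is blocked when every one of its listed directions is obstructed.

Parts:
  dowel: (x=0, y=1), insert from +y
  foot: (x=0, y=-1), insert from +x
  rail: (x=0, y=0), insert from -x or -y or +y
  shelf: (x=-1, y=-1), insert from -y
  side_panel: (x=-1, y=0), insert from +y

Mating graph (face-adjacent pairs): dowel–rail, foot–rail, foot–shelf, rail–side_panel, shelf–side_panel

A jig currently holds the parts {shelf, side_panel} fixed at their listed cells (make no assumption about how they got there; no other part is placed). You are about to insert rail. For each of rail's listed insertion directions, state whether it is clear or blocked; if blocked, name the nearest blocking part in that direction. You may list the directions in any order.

+y: clear; -x: blocked by side_panel; -y: clear

-x: nearest on ray is side_panel@(-1, 0) ⇒ blocked
-y: ray from rail(0, 0) has no placed part ⇒ clear
+y: ray from rail(0, 0) has no placed part ⇒ clear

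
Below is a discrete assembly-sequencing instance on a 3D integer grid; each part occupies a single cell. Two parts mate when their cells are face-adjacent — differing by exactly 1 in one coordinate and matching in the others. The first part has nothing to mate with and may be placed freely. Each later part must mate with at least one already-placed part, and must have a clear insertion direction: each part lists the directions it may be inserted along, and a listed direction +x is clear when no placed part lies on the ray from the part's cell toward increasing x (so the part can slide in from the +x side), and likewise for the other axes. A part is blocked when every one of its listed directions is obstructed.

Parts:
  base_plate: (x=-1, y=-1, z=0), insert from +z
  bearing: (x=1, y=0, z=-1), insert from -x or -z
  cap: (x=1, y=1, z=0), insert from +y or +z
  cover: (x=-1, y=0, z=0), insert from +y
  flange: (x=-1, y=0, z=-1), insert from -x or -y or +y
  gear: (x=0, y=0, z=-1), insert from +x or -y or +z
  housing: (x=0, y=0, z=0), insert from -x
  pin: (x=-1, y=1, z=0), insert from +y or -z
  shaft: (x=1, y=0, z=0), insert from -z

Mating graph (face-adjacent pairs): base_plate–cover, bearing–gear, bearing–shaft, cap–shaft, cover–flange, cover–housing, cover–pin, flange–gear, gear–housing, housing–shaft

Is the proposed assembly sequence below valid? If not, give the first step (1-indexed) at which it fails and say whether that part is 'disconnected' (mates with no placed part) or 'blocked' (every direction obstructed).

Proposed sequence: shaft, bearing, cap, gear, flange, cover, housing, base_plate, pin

Invalid at step 7 (blocked)

1. shaft@(1, 0, 0) [-z clear] — {shaft}
2. bearing@(1, 0, -1) [-x clear] — {bearing, shaft}
3. cap@(1, 1, 0) [+y clear] — {bearing, cap, shaft}
4. gear@(0, 0, -1) [-y clear] — {bearing, cap, gear, shaft}
5. flange@(-1, 0, -1) [-x clear] — {bearing, cap, flange, gear, shaft}
6. cover@(-1, 0, 0) [+y clear] — {bearing, cap, cover, flange, gear, shaft}
7. housing@(0, 0, 0) — -x all obstructed ⇒ blocked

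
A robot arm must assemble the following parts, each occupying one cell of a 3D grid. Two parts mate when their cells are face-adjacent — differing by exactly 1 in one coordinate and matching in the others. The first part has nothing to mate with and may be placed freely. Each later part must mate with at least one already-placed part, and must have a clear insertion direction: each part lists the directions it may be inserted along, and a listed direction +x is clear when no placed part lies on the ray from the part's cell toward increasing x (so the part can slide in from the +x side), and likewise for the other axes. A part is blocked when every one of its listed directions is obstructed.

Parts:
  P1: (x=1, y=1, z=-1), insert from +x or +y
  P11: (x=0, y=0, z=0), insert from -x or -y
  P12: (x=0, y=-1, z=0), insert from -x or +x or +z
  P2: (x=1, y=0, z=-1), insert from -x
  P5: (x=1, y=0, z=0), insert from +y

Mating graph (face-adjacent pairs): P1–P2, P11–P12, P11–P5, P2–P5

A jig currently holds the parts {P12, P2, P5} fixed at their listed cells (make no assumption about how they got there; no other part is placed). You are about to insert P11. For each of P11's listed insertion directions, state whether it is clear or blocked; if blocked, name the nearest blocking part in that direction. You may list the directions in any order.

-x: ray from P11(0, 0, 0) has no placed part ⇒ clear
-y: nearest on ray is P12@(0, -1, 0) ⇒ blocked

-x: clear; -y: blocked by P12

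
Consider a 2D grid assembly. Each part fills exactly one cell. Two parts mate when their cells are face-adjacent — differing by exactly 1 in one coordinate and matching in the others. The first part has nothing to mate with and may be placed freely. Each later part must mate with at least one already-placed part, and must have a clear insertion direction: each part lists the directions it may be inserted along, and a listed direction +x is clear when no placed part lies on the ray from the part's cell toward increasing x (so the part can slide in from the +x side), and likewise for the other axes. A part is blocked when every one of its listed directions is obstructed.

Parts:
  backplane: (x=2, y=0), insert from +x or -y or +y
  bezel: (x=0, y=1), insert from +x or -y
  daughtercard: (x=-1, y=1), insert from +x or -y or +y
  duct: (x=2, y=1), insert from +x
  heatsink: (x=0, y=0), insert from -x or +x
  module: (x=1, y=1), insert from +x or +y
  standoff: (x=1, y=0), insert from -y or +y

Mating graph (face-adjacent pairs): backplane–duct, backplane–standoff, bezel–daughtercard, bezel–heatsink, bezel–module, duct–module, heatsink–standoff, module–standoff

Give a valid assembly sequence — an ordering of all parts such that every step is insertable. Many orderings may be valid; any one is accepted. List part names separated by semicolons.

daughtercard; bezel; heatsink; standoff; backplane; duct; module

1. daughtercard@(-1, 1) [+x clear] — {daughtercard}
2. bezel@(0, 1) [+x clear] — {bezel, daughtercard}
3. heatsink@(0, 0) [-x clear] — {bezel, daughtercard, heatsink}
4. standoff@(1, 0) [-y clear] — {bezel, daughtercard, heatsink, standoff}
5. backplane@(2, 0) [+x clear] — {backplane, bezel, daughtercard, heatsink, standoff}
6. duct@(2, 1) [+x clear] — {backplane, bezel, daughtercard, duct, heatsink, standoff}
7. module@(1, 1) [+y clear] — {backplane, bezel, daughtercard, duct, heatsink, module, standoff}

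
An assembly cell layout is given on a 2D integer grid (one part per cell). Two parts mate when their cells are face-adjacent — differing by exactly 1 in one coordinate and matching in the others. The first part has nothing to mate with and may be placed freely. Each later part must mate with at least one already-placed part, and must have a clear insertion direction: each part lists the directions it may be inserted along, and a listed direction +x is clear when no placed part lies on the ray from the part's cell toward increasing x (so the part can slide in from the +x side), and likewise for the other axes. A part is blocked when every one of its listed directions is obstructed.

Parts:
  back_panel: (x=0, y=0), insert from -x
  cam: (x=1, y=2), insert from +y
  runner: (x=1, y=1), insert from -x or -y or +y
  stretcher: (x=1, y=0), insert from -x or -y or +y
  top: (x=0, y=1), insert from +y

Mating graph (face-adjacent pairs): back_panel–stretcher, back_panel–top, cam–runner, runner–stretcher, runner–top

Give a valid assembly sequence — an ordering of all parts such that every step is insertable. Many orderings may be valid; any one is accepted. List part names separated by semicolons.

1. back_panel@(0, 0) [-x clear] — {back_panel}
2. top@(0, 1) [+y clear] — {back_panel, top}
3. runner@(1, 1) [-y clear] — {back_panel, runner, top}
4. cam@(1, 2) [+y clear] — {back_panel, cam, runner, top}
5. stretcher@(1, 0) [-y clear] — {back_panel, cam, runner, stretcher, top}

back_panel; top; runner; cam; stretcher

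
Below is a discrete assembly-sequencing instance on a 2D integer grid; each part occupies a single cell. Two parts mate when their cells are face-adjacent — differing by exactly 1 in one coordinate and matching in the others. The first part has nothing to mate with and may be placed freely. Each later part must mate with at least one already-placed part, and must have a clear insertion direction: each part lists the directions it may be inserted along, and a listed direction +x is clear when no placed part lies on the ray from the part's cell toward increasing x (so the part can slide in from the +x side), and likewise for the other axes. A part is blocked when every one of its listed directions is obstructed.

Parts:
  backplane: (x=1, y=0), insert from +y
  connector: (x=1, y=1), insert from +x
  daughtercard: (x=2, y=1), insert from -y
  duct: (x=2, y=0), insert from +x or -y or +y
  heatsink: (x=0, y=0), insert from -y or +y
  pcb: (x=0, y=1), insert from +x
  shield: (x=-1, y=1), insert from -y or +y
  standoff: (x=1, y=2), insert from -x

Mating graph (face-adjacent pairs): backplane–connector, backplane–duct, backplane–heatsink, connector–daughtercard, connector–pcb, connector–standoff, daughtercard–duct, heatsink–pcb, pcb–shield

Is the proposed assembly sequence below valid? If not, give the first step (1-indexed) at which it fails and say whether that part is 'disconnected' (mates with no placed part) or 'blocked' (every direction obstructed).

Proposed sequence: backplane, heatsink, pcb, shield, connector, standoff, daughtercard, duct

Valid

1. backplane@(1, 0) [+y clear] — {backplane}
2. heatsink@(0, 0) [-y clear] — {backplane, heatsink}
3. pcb@(0, 1) [+x clear] — {backplane, heatsink, pcb}
4. shield@(-1, 1) [-y clear] — {backplane, heatsink, pcb, shield}
5. connector@(1, 1) [+x clear] — {backplane, connector, heatsink, pcb, shield}
6. standoff@(1, 2) [-x clear] — {backplane, connector, heatsink, pcb, shield, standoff}
7. daughtercard@(2, 1) [-y clear] — {backplane, connector, daughtercard, heatsink, pcb, shield, standoff}
8. duct@(2, 0) [+x clear] — {backplane, connector, daughtercard, duct, heatsink, pcb, shield, standoff}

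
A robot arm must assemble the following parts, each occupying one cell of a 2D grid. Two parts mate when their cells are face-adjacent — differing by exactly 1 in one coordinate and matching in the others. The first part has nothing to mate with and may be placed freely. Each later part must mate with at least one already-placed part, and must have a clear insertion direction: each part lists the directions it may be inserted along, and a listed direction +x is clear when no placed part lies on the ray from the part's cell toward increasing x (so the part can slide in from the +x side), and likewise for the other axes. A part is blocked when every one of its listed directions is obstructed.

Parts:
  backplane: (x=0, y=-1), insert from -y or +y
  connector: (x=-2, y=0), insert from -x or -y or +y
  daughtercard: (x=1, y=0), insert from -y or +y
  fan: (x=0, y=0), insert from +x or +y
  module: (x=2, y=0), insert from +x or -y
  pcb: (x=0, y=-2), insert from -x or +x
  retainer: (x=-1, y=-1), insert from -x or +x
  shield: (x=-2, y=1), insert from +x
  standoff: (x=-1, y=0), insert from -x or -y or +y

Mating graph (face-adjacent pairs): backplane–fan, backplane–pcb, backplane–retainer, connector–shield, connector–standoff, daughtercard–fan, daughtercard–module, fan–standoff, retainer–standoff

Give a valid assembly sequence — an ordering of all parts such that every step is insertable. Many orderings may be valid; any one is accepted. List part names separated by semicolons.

1. retainer@(-1, -1) [-x clear] — {retainer}
2. backplane@(0, -1) [-y clear] — {backplane, retainer}
3. pcb@(0, -2) [-x clear] — {backplane, pcb, retainer}
4. fan@(0, 0) [+x clear] — {backplane, fan, pcb, retainer}
5. daughtercard@(1, 0) [-y clear] — {backplane, daughtercard, fan, pcb, retainer}
6. module@(2, 0) [+x clear] — {backplane, daughtercard, fan, module, pcb, retainer}
7. standoff@(-1, 0) [-x clear] — {backplane, daughtercard, fan, module, pcb, retainer, standoff}
8. connector@(-2, 0) [-x clear] — {backplane, connector, daughtercard, fan, module, pcb, retainer, standoff}
9. shield@(-2, 1) [+x clear] — {backplane, connector, daughtercard, fan, module, pcb, retainer, shield, standoff}

retainer; backplane; pcb; fan; daughtercard; module; standoff; connector; shield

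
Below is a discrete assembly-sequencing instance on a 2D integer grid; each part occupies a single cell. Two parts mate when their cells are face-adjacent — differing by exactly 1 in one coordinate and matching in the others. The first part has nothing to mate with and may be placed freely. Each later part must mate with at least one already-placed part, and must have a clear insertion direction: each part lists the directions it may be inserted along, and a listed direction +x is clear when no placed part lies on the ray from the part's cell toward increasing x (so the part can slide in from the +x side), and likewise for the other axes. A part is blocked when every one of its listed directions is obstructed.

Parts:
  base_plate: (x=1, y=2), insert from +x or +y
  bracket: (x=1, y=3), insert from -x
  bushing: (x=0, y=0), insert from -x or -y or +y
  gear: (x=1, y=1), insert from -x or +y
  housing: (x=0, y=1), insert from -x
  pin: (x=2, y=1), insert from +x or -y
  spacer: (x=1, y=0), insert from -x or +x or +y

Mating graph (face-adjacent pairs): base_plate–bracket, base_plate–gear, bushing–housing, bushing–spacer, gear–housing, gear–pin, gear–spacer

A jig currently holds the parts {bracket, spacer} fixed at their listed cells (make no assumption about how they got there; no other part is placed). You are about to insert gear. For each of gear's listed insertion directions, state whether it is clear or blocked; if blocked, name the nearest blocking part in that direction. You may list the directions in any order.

-x: ray from gear(1, 1) has no placed part ⇒ clear
+y: nearest on ray is bracket@(1, 3) ⇒ blocked

+y: blocked by bracket; -x: clear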